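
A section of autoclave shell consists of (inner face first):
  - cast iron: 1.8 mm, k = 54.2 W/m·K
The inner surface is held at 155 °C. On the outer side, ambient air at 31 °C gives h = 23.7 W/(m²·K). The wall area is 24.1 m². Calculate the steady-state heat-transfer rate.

Using the resistance-network approach (series):
R_cast iron = L/(kA) = 0.0018/(54.2×24.1) = 1.378×10^-6 K/W
R_outer film = 1/(h_o·A) = 1/(23.7×24.1) = 0.001751 K/W
R_total = 0.001752 K/W
Q = ΔT / R_total = 124 / 0.001752

Q ≈ 70800 W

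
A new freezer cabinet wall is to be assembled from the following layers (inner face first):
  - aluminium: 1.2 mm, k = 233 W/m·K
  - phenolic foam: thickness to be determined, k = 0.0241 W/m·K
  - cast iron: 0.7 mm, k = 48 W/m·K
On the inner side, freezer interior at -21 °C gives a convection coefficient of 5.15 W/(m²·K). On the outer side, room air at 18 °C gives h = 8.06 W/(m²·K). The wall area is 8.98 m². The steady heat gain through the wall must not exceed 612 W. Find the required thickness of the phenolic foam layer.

Using the resistance-network approach (series):
R_inner film = 1/(h_i·A) = 1/(5.15×8.98) = 0.02162 K/W
R_aluminium = L/(kA) = 0.0012/(233×8.98) = 5.735×10^-7 K/W
R_cast iron = L/(kA) = 0.0007/(48×8.98) = 1.624×10^-6 K/W
R_outer film = 1/(h_o·A) = 1/(8.06×8.98) = 0.01382 K/W
Sum of the known resistances R_other = 0.03544 K/W
Required total resistance R_tot = ΔT/Q_allow = 39/612 = 0.06373 K/W
R_phenolic foam = R_tot − R_other = 0.02828 K/W
L = R·k·A = 0.02828×0.0241×8.98

L ≈ 6.12 mm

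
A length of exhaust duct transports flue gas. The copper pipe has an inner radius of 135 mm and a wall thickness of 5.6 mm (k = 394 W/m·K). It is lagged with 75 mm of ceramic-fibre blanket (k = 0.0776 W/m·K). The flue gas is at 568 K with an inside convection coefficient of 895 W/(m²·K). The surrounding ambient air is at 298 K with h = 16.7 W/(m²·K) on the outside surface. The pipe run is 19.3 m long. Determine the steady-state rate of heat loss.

Q ≈ 5650 W

For a radial system each layer contributes R = ln(r_out/r_in)/(2πkL); films add R = 1/(hA).
R_inner film = 1/(h_i·2πr₁L) = 1/(895×2π×0.135×19.3) = 6.825×10^-5 K/W
R_copper pipe wall = ln(140.6/135)/(2π×394×19.3) = 8.507×10^-7 K/W
R_ceramic-fibre blanket = ln(215.6/140.6)/(2π×0.0776×19.3) = 0.04543 K/W
R_outer film = 1/(h_o·2πr_oL) = 1/(16.7×2π×0.2156×19.3) = 0.00229 K/W
R_total = 0.04779 K/W
Q = ΔT/R_total = 270/0.04779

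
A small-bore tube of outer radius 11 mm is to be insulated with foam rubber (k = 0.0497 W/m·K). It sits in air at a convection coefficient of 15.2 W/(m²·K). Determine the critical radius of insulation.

For a cylinder r_cr = k/h = 0.0497/15.2
r_cr = 3.27 mm; since the bare radius (11 mm) is above r_cr, any added insulation will reduce heat loss.

r_cr ≈ 3.27 mm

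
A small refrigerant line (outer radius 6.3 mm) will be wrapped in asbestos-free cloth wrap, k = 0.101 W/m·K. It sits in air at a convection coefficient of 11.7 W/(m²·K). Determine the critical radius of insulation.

r_cr ≈ 8.63 mm

For a cylinder r_cr = k/h = 0.101/11.7
r_cr = 8.63 mm; since the bare radius (6.3 mm) is below r_cr, adding a thin layer of insulation will *increase* heat loss.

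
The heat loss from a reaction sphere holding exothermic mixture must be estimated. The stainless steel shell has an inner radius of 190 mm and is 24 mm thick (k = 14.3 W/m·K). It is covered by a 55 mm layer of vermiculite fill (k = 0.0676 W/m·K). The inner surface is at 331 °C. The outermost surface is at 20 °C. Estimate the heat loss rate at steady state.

Q ≈ 276 W

Radial (spherical) resistances in series:
R_stainless steel shell = (1/0.19 − 1/0.214)/(4π×14.3) = 0.003285 K/W
R_vermiculite fill = (1/0.214 − 1/0.269)/(4π×0.0676) = 1.125 K/W
R_total = 1.128 K/W
Q = ΔT/R_total = 311/1.128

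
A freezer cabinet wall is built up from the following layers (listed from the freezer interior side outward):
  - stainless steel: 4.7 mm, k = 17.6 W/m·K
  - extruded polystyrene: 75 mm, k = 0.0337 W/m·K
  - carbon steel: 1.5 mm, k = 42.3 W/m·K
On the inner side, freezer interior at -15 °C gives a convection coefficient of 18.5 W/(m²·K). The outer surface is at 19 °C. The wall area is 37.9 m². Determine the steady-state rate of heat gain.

Q ≈ 565 W

Thermal resistances in series:
R_inner film = 1/(h_i·A) = 1/(18.5×37.9) = 0.001426 K/W
R_stainless steel = L/(kA) = 0.0047/(17.6×37.9) = 7.046×10^-6 K/W
R_extruded polystyrene = L/(kA) = 0.075/(0.0337×37.9) = 0.05872 K/W
R_carbon steel = L/(kA) = 0.0015/(42.3×37.9) = 9.356×10^-7 K/W
R_total = 0.06016 K/W
Q = ΔT / R_total = 34 / 0.06016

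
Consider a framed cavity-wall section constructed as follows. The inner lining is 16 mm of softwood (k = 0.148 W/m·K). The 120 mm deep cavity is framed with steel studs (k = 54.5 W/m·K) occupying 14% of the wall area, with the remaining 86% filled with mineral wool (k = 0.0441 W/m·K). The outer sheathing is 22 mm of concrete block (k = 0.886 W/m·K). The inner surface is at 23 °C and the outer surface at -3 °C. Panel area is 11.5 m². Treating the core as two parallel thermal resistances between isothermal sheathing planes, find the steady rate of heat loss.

Q ≈ 2010 W

Sheathing layers in series; stud and cavity paths in parallel between them.
R_inner = 0.016/(0.148×11.5) = 0.009401 K/W
R_stud  = 0.12/(54.5×0.14×11.5) = 0.001368 K/W
R_cav   = 0.12/(0.0441×0.86×11.5) = 0.2751 K/W
1/R_core = 1/R_stud + 1/R_cav → R_core = 0.001361 K/W
R_outer = 0.022/(0.886×11.5) = 0.002159 K/W
R_total = 0.01292 K/W
Q = ΔT/R_total = 26/0.01292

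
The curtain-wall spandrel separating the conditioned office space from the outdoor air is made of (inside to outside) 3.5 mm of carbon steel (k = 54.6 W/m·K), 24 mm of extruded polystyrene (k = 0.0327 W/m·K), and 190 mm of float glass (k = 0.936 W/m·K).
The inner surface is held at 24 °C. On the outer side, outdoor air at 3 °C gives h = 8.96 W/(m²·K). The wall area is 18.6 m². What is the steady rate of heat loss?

Series thermal resistances:
R_carbon steel = L/(kA) = 0.0035/(54.6×18.6) = 3.446×10^-6 K/W
R_extruded polystyrene = L/(kA) = 0.024/(0.0327×18.6) = 0.03946 K/W
R_float glass = L/(kA) = 0.19/(0.936×18.6) = 0.01091 K/W
R_outer film = 1/(h_o·A) = 1/(8.96×18.6) = 0.006 K/W
R_total = 0.05638 K/W
Q = ΔT / R_total = 21 / 0.05638

Q ≈ 372 W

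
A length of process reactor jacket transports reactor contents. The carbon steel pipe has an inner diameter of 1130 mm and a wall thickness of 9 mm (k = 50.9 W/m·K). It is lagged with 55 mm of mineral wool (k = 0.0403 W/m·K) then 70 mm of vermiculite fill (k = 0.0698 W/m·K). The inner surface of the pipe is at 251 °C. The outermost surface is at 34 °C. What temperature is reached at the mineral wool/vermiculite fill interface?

Treating each annulus and film as a series resistance:
R_carbon steel pipe wall = ln(574/565)/(2π×50.9×1) = 4.942×10^-5 K/W
R_mineral wool = ln(629/574)/(2π×0.0403×1) = 0.3614 K/W
R_vermiculite fill = ln(699/629)/(2π×0.0698×1) = 0.2406 K/W
R_total = 0.602 K/W
Q = ΔT/R_total = 217/0.602
Q = 360 W/m
T_interface = T_inner − Q·ΣR(inner→interface) = 251 − 360×0.3614

T ≈ 121 °C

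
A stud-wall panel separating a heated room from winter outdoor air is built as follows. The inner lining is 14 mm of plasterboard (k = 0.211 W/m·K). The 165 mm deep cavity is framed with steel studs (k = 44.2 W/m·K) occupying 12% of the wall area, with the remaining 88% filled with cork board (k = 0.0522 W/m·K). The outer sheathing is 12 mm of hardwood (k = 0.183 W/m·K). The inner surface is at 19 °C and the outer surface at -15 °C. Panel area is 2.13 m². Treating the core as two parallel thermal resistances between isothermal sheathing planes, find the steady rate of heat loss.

Q ≈ 445 W

Sheathing layers in series; stud and cavity paths in parallel between them.
R_inner = 0.014/(0.211×2.13) = 0.03115 K/W
R_stud  = 0.165/(44.2×0.12×2.13) = 0.0146 K/W
R_cav   = 0.165/(0.0522×0.88×2.13) = 1.686 K/W
1/R_core = 1/R_stud + 1/R_cav → R_core = 0.01448 K/W
R_outer = 0.012/(0.183×2.13) = 0.03079 K/W
R_total = 0.07642 K/W
Q = ΔT/R_total = 34/0.07642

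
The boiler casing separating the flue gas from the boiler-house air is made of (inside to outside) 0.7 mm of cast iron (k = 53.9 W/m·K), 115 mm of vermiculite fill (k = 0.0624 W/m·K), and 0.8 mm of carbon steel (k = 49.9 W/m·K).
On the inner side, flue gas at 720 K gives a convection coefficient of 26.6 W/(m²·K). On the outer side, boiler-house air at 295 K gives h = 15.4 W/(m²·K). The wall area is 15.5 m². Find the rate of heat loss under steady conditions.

Q ≈ 3390 W

Using the resistance-network approach (series):
R_inner film = 1/(h_i·A) = 1/(26.6×15.5) = 0.002425 K/W
R_cast iron = L/(kA) = 0.0007/(53.9×15.5) = 8.379×10^-7 K/W
R_vermiculite fill = L/(kA) = 0.115/(0.0624×15.5) = 0.1189 K/W
R_carbon steel = L/(kA) = 0.0008/(49.9×15.5) = 1.034×10^-6 K/W
R_outer film = 1/(h_o·A) = 1/(15.4×15.5) = 0.004189 K/W
R_total = 0.1255 K/W
Q = ΔT / R_total = 425 / 0.1255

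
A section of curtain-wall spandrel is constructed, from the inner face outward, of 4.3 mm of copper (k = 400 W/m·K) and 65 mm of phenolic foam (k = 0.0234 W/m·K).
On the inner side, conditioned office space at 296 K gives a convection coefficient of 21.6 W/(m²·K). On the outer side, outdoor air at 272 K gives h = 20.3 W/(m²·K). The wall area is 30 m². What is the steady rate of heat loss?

Using the resistance-network approach (series):
R_inner film = 1/(h_i·A) = 1/(21.6×30) = 0.001543 K/W
R_copper = L/(kA) = 0.0043/(400×30) = 3.583×10^-7 K/W
R_phenolic foam = L/(kA) = 0.065/(0.0234×30) = 0.09259 K/W
R_outer film = 1/(h_o·A) = 1/(20.3×30) = 0.001642 K/W
R_total = 0.09578 K/W
Q = ΔT / R_total = 24 / 0.09578

Q ≈ 251 W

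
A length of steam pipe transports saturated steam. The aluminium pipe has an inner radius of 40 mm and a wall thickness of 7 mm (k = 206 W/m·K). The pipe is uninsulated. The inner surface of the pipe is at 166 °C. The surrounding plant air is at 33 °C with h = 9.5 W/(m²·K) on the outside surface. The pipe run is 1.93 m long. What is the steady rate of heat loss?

For a radial system each layer contributes R = ln(r_out/r_in)/(2πkL); films add R = 1/(hA).
R_aluminium pipe wall = ln(47/40)/(2π×206×1.93) = 6.456×10^-5 K/W
R_outer film = 1/(h_o·2πr_oL) = 1/(9.5×2π×0.047×1.93) = 0.1847 K/W
R_total = 0.1848 K/W
Q = ΔT/R_total = 133/0.1848

Q ≈ 720 W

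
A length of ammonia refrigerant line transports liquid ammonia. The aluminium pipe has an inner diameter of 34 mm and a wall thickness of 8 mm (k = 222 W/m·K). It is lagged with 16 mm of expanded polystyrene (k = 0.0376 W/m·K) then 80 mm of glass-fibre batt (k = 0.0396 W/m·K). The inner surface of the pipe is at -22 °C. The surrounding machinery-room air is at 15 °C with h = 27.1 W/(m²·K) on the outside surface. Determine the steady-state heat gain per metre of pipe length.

q′ ≈ 5.7 W/m

Cylindrical conduction, so R = ln(r₂/r₁)/(2πkL) per layer, in series:
R_aluminium pipe wall = ln(25/17)/(2π×222×1) = 2.765×10^-4 K/W
R_expanded polystyrene = ln(41/25)/(2π×0.0376×1) = 2.094 K/W
R_glass-fibre batt = ln(121/41)/(2π×0.0396×1) = 4.35 K/W
R_outer film = 1/(h_o·2πr_oL) = 1/(27.1×2π×0.121×1) = 0.04854 K/W
R_total = 6.492 K/W
Q = ΔT/R_total = 37/6.492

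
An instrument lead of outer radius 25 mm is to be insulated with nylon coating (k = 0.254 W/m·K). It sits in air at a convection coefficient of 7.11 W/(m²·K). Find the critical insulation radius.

For a cylinder r_cr = k/h = 0.254/7.11
r_cr = 35.7 mm; since the bare radius (25 mm) is below r_cr, adding a thin layer of insulation will *increase* heat loss.

r_cr ≈ 35.7 mm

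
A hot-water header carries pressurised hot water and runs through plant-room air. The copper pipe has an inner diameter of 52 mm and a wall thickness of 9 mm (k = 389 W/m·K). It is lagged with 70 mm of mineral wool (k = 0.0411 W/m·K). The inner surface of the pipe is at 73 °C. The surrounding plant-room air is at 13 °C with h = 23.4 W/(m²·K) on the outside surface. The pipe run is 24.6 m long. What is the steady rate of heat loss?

Radial resistances (cylindrical: R_cond = ln(r_o/r_i)/(2πkL), R_conv = 1/(h·2πrL)):
R_copper pipe wall = ln(35/26)/(2π×389×24.6) = 4.944×10^-6 K/W
R_mineral wool = ln(105/35)/(2π×0.0411×24.6) = 0.1729 K/W
R_outer film = 1/(h_o·2πr_oL) = 1/(23.4×2π×0.105×24.6) = 0.002633 K/W
R_total = 0.1756 K/W
Q = ΔT/R_total = 60/0.1756

Q ≈ 342 W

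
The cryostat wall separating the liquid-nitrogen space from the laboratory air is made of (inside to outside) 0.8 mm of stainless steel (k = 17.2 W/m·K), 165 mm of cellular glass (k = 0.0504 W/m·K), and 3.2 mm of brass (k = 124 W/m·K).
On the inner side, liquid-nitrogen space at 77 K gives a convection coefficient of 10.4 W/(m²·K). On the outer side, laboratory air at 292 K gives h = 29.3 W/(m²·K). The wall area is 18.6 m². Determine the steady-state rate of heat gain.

Q ≈ 1170 W

Treating each layer as a thermal resistance in series:
R_inner film = 1/(h_i·A) = 1/(10.4×18.6) = 0.00517 K/W
R_stainless steel = L/(kA) = 0.0008/(17.2×18.6) = 2.501×10^-6 K/W
R_cellular glass = L/(kA) = 0.165/(0.0504×18.6) = 0.176 K/W
R_brass = L/(kA) = 0.0032/(124×18.6) = 1.387×10^-6 K/W
R_outer film = 1/(h_o·A) = 1/(29.3×18.6) = 0.001835 K/W
R_total = 0.183 K/W
Q = ΔT / R_total = 215 / 0.183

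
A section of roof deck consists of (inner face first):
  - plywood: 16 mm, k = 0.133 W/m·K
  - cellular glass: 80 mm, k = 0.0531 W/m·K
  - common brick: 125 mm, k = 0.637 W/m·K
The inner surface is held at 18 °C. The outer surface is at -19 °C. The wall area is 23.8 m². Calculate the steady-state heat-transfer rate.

Q ≈ 483 W

Model the wall as resistances in series:
R_plywood = L/(kA) = 0.016/(0.133×23.8) = 0.005055 K/W
R_cellular glass = L/(kA) = 0.08/(0.0531×23.8) = 0.0633 K/W
R_common brick = L/(kA) = 0.125/(0.637×23.8) = 0.008245 K/W
R_total = 0.0766 K/W
Q = ΔT / R_total = 37 / 0.0766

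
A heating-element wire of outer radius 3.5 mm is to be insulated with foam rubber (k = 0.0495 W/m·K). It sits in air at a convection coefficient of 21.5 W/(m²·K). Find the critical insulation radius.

For a cylinder r_cr = k/h = 0.0495/21.5
r_cr = 2.3 mm; since the bare radius (3.5 mm) is above r_cr, any added insulation will reduce heat loss.

r_cr ≈ 2.3 mm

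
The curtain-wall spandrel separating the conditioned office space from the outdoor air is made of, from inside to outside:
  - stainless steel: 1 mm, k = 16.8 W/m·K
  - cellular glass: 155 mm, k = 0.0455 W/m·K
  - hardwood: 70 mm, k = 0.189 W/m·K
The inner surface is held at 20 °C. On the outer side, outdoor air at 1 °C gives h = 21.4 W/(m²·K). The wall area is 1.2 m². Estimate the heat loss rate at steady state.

Q ≈ 5.96 W

Using the resistance-network approach (series):
R_stainless steel = L/(kA) = 0.001/(16.8×1.2) = 4.96×10^-5 K/W
R_cellular glass = L/(kA) = 0.155/(0.0455×1.2) = 2.839 K/W
R_hardwood = L/(kA) = 0.07/(0.189×1.2) = 0.3086 K/W
R_outer film = 1/(h_o·A) = 1/(21.4×1.2) = 0.03894 K/W
R_total = 3.186 K/W
Q = ΔT / R_total = 19 / 3.186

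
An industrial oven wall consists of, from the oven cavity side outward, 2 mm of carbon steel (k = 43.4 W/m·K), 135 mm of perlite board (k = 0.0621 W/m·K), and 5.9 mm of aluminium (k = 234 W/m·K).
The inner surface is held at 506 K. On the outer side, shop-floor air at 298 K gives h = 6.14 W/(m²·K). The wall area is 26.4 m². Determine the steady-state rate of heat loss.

Thermal resistances in series:
R_carbon steel = L/(kA) = 0.002/(43.4×26.4) = 1.746×10^-6 K/W
R_perlite board = L/(kA) = 0.135/(0.0621×26.4) = 0.08235 K/W
R_aluminium = L/(kA) = 0.0059/(234×26.4) = 9.551×10^-7 K/W
R_outer film = 1/(h_o·A) = 1/(6.14×26.4) = 0.006169 K/W
R_total = 0.08852 K/W
Q = ΔT / R_total = 208 / 0.08852

Q ≈ 2350 W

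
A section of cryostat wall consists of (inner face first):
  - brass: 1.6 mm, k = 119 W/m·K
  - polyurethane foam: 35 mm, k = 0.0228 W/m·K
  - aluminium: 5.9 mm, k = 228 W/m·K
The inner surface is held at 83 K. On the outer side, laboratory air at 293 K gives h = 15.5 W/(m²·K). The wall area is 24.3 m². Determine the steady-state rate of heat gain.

Treating each layer as a thermal resistance in series:
R_brass = L/(kA) = 0.0016/(119×24.3) = 5.533×10^-7 K/W
R_polyurethane foam = L/(kA) = 0.035/(0.0228×24.3) = 0.06317 K/W
R_aluminium = L/(kA) = 0.0059/(228×24.3) = 1.065×10^-6 K/W
R_outer film = 1/(h_o·A) = 1/(15.5×24.3) = 0.002655 K/W
R_total = 0.06583 K/W
Q = ΔT / R_total = 210 / 0.06583

Q ≈ 3190 W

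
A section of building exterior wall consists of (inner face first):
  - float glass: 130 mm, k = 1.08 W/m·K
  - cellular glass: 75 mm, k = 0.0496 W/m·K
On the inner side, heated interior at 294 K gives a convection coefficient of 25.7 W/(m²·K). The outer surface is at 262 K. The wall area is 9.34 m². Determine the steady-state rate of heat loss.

Series thermal resistances:
R_inner film = 1/(h_i·A) = 1/(25.7×9.34) = 0.004166 K/W
R_float glass = L/(kA) = 0.13/(1.08×9.34) = 0.01289 K/W
R_cellular glass = L/(kA) = 0.075/(0.0496×9.34) = 0.1619 K/W
R_total = 0.1789 K/W
Q = ΔT / R_total = 32 / 0.1789

Q ≈ 179 W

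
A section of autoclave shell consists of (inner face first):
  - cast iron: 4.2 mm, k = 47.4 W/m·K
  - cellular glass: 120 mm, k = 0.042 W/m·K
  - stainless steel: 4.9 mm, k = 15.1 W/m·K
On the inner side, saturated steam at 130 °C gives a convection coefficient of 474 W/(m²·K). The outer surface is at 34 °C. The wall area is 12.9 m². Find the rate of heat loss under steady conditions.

Q ≈ 433 W

Model the wall as resistances in series:
R_inner film = 1/(h_i·A) = 1/(474×12.9) = 1.635×10^-4 K/W
R_cast iron = L/(kA) = 0.0042/(47.4×12.9) = 6.869×10^-6 K/W
R_cellular glass = L/(kA) = 0.12/(0.042×12.9) = 0.2215 K/W
R_stainless steel = L/(kA) = 0.0049/(15.1×12.9) = 2.516×10^-5 K/W
R_total = 0.2217 K/W
Q = ΔT / R_total = 96 / 0.2217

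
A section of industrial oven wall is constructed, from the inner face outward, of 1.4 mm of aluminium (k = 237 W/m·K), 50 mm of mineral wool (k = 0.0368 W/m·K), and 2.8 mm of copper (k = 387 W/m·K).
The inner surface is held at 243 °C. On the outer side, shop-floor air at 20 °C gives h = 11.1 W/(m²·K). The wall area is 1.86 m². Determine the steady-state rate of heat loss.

Q ≈ 286 W

Using the resistance-network approach (series):
R_aluminium = L/(kA) = 0.0014/(237×1.86) = 3.176×10^-6 K/W
R_mineral wool = L/(kA) = 0.05/(0.0368×1.86) = 0.7305 K/W
R_copper = L/(kA) = 0.0028/(387×1.86) = 3.89×10^-6 K/W
R_outer film = 1/(h_o·A) = 1/(11.1×1.86) = 0.04844 K/W
R_total = 0.7789 K/W
Q = ΔT / R_total = 223 / 0.7789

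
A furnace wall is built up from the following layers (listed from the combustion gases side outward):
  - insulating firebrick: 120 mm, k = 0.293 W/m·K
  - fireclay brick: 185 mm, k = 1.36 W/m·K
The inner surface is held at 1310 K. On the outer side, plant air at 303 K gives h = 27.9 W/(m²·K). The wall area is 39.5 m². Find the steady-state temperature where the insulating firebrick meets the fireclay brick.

Using the resistance-network approach (series):
R_insulating firebrick = L/(kA) = 0.12/(0.293×39.5) = 0.01037 K/W
R_fireclay brick = L/(kA) = 0.185/(1.36×39.5) = 0.003444 K/W
R_outer film = 1/(h_o·A) = 1/(27.9×39.5) = 9.074×10^-4 K/W
R_total = 0.01472 K/W;  Q = ΔT/R_total = 1007/0.01472 = 68410 W
T_interface = T_inner − Q·ΣR(inner→interface) = 1310 − 68400×0.01037

T ≈ 601 K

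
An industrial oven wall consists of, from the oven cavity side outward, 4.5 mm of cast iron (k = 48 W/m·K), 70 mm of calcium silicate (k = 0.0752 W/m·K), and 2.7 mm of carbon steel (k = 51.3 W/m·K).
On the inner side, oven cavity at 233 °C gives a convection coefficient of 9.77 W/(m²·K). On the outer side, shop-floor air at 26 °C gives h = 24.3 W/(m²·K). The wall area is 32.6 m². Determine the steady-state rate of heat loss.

Q ≈ 6280 W

Model the wall as resistances in series:
R_inner film = 1/(h_i·A) = 1/(9.77×32.6) = 0.00314 K/W
R_cast iron = L/(kA) = 0.0045/(48×32.6) = 2.876×10^-6 K/W
R_calcium silicate = L/(kA) = 0.07/(0.0752×32.6) = 0.02855 K/W
R_carbon steel = L/(kA) = 0.0027/(51.3×32.6) = 1.614×10^-6 K/W
R_outer film = 1/(h_o·A) = 1/(24.3×32.6) = 0.001262 K/W
R_total = 0.03296 K/W
Q = ΔT / R_total = 207 / 0.03296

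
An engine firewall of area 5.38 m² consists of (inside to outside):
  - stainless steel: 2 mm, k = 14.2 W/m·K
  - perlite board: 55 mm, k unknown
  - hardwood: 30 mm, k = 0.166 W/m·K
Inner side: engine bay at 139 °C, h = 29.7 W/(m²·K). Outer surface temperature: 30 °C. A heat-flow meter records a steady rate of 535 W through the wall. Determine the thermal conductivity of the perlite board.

Using the resistance-network approach (series):
R_inner film = 1/(h_i·A) = 1/(29.7×5.38) = 0.006258 K/W
R_stainless steel = L/(kA) = 0.002/(14.2×5.38) = 2.618×10^-5 K/W
R_hardwood = L/(kA) = 0.03/(0.166×5.38) = 0.03359 K/W
Sum of known resistances R_other = 0.03988 K/W
Total R = ΔT/Q = 109/535 = 0.2037 K/W
R_perlite board = R_total − R_other = 0.1639 K/W
k = L/(R·A) = 0.055/(0.1639×5.38)

k ≈ 0.0624 W/(m·K)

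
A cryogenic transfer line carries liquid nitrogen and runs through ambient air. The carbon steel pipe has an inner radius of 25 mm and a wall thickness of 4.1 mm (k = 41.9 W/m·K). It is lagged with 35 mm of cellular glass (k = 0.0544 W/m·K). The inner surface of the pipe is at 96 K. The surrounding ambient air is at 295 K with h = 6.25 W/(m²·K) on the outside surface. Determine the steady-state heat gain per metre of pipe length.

Radial resistances (cylindrical: R_cond = ln(r_o/r_i)/(2πkL), R_conv = 1/(h·2πrL)):
R_carbon steel pipe wall = ln(29.1/25)/(2π×41.9×1) = 5.768×10^-4 K/W
R_cellular glass = ln(64.1/29.1)/(2π×0.0544×1) = 2.31 K/W
R_outer film = 1/(h_o·2πr_oL) = 1/(6.25×2π×0.0641×1) = 0.3973 K/W
R_total = 2.708 K/W
Q = ΔT/R_total = 199/2.708

q′ ≈ 73.5 W/m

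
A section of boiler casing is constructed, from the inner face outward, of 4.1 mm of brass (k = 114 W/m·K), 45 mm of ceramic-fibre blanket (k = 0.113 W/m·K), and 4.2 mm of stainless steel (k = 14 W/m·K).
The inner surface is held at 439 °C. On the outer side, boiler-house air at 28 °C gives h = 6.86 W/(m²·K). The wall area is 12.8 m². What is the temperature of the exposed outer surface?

T ≈ 138 °C

Using the resistance-network approach (series):
R_brass = L/(kA) = 0.0041/(114×12.8) = 2.81×10^-6 K/W
R_ceramic-fibre blanket = L/(kA) = 0.045/(0.113×12.8) = 0.03111 K/W
R_stainless steel = L/(kA) = 0.0042/(14×12.8) = 2.344×10^-5 K/W
R_outer film = 1/(h_o·A) = 1/(6.86×12.8) = 0.01139 K/W
R_total = 0.04253 K/W;  Q = ΔT/R_total = 411/0.04253 = 9665 W
T_interface = T_inner − Q·ΣR(inner→interface) = 439 − 9660×0.03114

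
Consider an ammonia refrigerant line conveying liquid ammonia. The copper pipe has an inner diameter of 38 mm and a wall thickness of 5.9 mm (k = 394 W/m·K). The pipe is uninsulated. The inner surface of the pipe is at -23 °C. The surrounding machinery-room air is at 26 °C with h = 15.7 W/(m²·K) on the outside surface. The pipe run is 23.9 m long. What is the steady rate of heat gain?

Treating each annulus and film as a series resistance:
R_copper pipe wall = ln(24.9/19)/(2π×394×23.9) = 4.571×10^-6 K/W
R_outer film = 1/(h_o·2πr_oL) = 1/(15.7×2π×0.0249×23.9) = 0.01703 K/W
R_total = 0.01704 K/W
Q = ΔT/R_total = 49/0.01704

Q ≈ 2880 W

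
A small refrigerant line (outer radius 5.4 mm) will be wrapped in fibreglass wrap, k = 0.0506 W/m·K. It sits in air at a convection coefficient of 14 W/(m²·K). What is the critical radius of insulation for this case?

For a cylinder r_cr = k/h = 0.0506/14
r_cr = 3.61 mm; since the bare radius (5.4 mm) is above r_cr, any added insulation will reduce heat loss.

r_cr ≈ 3.61 mm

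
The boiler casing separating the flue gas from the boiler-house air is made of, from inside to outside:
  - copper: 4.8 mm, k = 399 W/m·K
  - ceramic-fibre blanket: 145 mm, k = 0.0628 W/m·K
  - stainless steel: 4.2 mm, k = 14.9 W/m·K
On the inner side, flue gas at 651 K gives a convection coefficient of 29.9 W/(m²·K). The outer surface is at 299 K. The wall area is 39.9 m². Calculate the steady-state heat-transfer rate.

Q ≈ 6000 W

Series thermal resistances:
R_inner film = 1/(h_i·A) = 1/(29.9×39.9) = 8.382×10^-4 K/W
R_copper = L/(kA) = 0.0048/(399×39.9) = 3.015×10^-7 K/W
R_ceramic-fibre blanket = L/(kA) = 0.145/(0.0628×39.9) = 0.05787 K/W
R_stainless steel = L/(kA) = 0.0042/(14.9×39.9) = 7.065×10^-6 K/W
R_total = 0.05871 K/W
Q = ΔT / R_total = 352 / 0.05871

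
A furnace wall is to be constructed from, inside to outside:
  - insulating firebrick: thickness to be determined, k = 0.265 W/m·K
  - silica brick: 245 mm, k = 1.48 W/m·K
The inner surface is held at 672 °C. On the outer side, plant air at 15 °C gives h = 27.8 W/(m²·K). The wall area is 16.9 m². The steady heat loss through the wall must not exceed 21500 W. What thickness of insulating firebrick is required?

Model the wall as resistances in series:
R_silica brick = L/(kA) = 0.245/(1.48×16.9) = 0.009795 K/W
R_outer film = 1/(h_o·A) = 1/(27.8×16.9) = 0.002128 K/W
Sum of the known resistances R_other = 0.01192 K/W
Required total resistance R_tot = ΔT/Q_allow = 657/21500 = 0.03056 K/W
R_insulating firebrick = R_tot − R_other = 0.01863 K/W
L = R·k·A = 0.01863×0.265×16.9

L ≈ 83.5 mm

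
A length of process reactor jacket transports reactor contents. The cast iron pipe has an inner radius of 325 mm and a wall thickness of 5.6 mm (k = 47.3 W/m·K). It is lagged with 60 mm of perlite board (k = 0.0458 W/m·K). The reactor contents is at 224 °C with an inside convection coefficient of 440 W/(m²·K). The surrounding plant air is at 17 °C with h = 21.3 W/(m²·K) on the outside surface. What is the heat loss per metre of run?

Per-layer cylindrical resistances, series-summed:
R_inner film = 1/(h_i·2πr₁L) = 1/(440×2π×0.325×1) = 0.001113 K/W
R_cast iron pipe wall = ln(330.6/325)/(2π×47.3×1) = 5.748×10^-5 K/W
R_perlite board = ln(390.6/330.6)/(2π×0.0458×1) = 0.5795 K/W
R_outer film = 1/(h_o·2πr_oL) = 1/(21.3×2π×0.3906×1) = 0.01913 K/W
R_total = 0.5998 K/W
Q = ΔT/R_total = 207/0.5998

q′ ≈ 345 W/m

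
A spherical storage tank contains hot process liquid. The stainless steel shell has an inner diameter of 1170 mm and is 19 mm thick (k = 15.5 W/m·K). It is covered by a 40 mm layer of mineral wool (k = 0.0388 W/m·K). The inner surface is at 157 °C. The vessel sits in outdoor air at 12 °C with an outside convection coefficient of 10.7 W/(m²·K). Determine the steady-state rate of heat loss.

Q ≈ 633 W

Radial (spherical) resistances in series:
R_stainless steel shell = (1/0.585 − 1/0.604)/(4π×15.5) = 2.761×10^-4 K/W
R_mineral wool = (1/0.604 − 1/0.644)/(4π×0.0388) = 0.2109 K/W
R_outer film = 1/(h·4πr_o²) = 1/(10.7×4π×0.644²) = 0.01793 K/W
R_total = 0.2291 K/W
Q = ΔT/R_total = 145/0.2291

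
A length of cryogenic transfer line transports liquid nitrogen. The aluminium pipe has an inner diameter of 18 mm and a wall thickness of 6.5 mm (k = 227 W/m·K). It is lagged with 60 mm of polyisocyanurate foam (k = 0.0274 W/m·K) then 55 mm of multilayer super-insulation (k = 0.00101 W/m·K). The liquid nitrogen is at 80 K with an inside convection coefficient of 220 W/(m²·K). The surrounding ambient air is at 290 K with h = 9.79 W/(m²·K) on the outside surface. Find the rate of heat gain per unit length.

Radial resistances (cylindrical: R_cond = ln(r_o/r_i)/(2πkL), R_conv = 1/(h·2πrL)):
R_inner film = 1/(h_i·2πr₁L) = 1/(220×2π×0.009×1) = 0.08038 K/W
R_aluminium pipe wall = ln(15.5/9)/(2π×227×1) = 3.811×10^-4 K/W
R_polyisocyanurate foam = ln(75.5/15.5)/(2π×0.0274×1) = 9.197 K/W
R_multilayer super-insulation = ln(130.5/75.5)/(2π×0.00101×1) = 86.23 K/W
R_outer film = 1/(h_o·2πr_oL) = 1/(9.79×2π×0.1305×1) = 0.1246 K/W
R_total = 95.64 K/W
Q = ΔT/R_total = 210/95.64

q′ ≈ 2.2 W/m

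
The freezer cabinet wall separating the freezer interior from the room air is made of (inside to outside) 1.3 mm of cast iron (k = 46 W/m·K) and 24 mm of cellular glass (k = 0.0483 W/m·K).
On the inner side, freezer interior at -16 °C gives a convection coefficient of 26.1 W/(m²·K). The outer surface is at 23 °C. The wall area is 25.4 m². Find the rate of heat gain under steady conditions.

Using the resistance-network approach (series):
R_inner film = 1/(h_i·A) = 1/(26.1×25.4) = 0.001508 K/W
R_cast iron = L/(kA) = 0.0013/(46×25.4) = 1.113×10^-6 K/W
R_cellular glass = L/(kA) = 0.024/(0.0483×25.4) = 0.01956 K/W
R_total = 0.02107 K/W
Q = ΔT / R_total = 39 / 0.02107

Q ≈ 1850 W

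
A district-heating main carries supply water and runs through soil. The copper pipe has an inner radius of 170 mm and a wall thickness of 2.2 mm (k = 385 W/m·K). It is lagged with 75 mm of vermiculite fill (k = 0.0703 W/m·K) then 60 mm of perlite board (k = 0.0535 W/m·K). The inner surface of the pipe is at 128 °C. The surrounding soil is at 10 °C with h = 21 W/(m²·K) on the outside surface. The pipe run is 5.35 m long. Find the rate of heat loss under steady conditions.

Per-layer cylindrical resistances, series-summed:
R_copper pipe wall = ln(172.2/170)/(2π×385×5.35) = 9.935×10^-7 K/W
R_vermiculite fill = ln(247.2/172.2)/(2π×0.0703×5.35) = 0.153 K/W
R_perlite board = ln(307.2/247.2)/(2π×0.0535×5.35) = 0.1208 K/W
R_outer film = 1/(h_o·2πr_oL) = 1/(21×2π×0.3072×5.35) = 0.004611 K/W
R_total = 0.2784 K/W
Q = ΔT/R_total = 118/0.2784

Q ≈ 424 W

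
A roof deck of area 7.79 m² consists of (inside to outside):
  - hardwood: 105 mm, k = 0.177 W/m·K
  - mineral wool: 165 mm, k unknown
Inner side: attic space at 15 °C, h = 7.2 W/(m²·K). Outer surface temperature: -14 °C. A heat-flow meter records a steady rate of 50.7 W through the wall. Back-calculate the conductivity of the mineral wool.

k ≈ 0.0443 W/(m·K)

Series thermal resistances:
R_inner film = 1/(h_i·A) = 1/(7.2×7.79) = 0.01783 K/W
R_hardwood = L/(kA) = 0.105/(0.177×7.79) = 0.07615 K/W
Sum of known resistances R_other = 0.09398 K/W
Total R = ΔT/Q = 29/50.7 = 0.572 K/W
R_mineral wool = R_total − R_other = 0.478 K/W
k = L/(R·A) = 0.165/(0.478×7.79)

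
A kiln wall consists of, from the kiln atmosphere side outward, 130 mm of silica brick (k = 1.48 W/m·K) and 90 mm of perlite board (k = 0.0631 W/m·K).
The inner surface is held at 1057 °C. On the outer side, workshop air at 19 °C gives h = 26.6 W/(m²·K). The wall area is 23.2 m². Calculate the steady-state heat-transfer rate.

Model the wall as resistances in series:
R_silica brick = L/(kA) = 0.13/(1.48×23.2) = 0.003786 K/W
R_perlite board = L/(kA) = 0.09/(0.0631×23.2) = 0.06148 K/W
R_outer film = 1/(h_o·A) = 1/(26.6×23.2) = 0.00162 K/W
R_total = 0.06689 K/W
Q = ΔT / R_total = 1038 / 0.06689

Q ≈ 15500 W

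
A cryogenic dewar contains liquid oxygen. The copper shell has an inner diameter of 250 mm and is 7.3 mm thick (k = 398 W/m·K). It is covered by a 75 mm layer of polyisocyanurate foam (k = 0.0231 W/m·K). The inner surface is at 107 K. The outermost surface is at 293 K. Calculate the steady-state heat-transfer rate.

Q ≈ 19.7 W

Spherical conduction: R = (1/r_in − 1/r_out)/(4πk) per layer; series-sum.
R_copper shell = (1/0.125 − 1/0.1323)/(4π×398) = 8.826×10^-5 K/W
R_polyisocyanurate foam = (1/0.1323 − 1/0.2073)/(4π×0.0231) = 9.421 K/W
R_total = 9.421 K/W
Q = ΔT/R_total = 186/9.421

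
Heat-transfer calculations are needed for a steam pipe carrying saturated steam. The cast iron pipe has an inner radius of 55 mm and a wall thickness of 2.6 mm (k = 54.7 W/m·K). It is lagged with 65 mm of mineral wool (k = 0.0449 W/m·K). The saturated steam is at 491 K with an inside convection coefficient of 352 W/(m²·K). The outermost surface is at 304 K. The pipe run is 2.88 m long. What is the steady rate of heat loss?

Q ≈ 201 W

Radial resistances (cylindrical: R_cond = ln(r_o/r_i)/(2πkL), R_conv = 1/(h·2πrL)):
R_inner film = 1/(h_i·2πr₁L) = 1/(352×2π×0.055×2.88) = 0.002854 K/W
R_cast iron pipe wall = ln(57.6/55)/(2π×54.7×2.88) = 4.666×10^-5 K/W
R_mineral wool = ln(122.6/57.6)/(2π×0.0449×2.88) = 0.9297 K/W
R_total = 0.9326 K/W
Q = ΔT/R_total = 187/0.9326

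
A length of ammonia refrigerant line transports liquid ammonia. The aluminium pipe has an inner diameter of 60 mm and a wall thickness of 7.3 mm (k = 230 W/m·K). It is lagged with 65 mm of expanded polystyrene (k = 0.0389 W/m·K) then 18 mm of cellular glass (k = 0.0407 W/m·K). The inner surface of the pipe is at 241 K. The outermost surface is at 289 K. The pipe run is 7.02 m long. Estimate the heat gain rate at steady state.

Q ≈ 70.8 W

Cylindrical conduction, so R = ln(r₂/r₁)/(2πkL) per layer, in series:
R_aluminium pipe wall = ln(37.3/30)/(2π×230×7.02) = 2.147×10^-5 K/W
R_expanded polystyrene = ln(102.3/37.3)/(2π×0.0389×7.02) = 0.588 K/W
R_cellular glass = ln(120.3/102.3)/(2π×0.0407×7.02) = 0.09028 K/W
R_total = 0.6783 K/W
Q = ΔT/R_total = 48/0.6783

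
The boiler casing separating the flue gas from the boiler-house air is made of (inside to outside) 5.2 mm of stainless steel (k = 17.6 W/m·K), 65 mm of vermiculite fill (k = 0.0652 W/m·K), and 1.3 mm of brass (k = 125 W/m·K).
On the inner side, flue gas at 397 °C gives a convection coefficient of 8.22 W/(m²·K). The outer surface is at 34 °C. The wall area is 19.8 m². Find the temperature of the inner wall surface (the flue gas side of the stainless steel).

T ≈ 358 °C

Series thermal resistances:
R_inner film = 1/(h_i·A) = 1/(8.22×19.8) = 0.006144 K/W
R_stainless steel = L/(kA) = 0.0052/(17.6×19.8) = 1.492×10^-5 K/W
R_vermiculite fill = L/(kA) = 0.065/(0.0652×19.8) = 0.05035 K/W
R_brass = L/(kA) = 0.0013/(125×19.8) = 5.253×10^-7 K/W
R_total = 0.05651 K/W;  Q = ΔT/R_total = 363/0.05651 = 6424 W
T_interface = T_inner − Q·ΣR(inner→interface) = 397 − 6420×0.006144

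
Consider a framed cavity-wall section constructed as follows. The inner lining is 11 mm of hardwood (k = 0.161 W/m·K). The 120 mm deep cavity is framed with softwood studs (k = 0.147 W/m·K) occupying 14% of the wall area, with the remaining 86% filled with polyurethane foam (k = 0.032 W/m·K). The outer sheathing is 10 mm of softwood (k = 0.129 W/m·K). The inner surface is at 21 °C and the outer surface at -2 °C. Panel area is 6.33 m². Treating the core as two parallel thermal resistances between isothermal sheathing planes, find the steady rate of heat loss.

Sheathing layers in series; stud and cavity paths in parallel between them.
R_inner = 0.011/(0.161×6.33) = 0.01079 K/W
R_stud  = 0.12/(0.147×0.14×6.33) = 0.9212 K/W
R_cav   = 0.12/(0.032×0.86×6.33) = 0.6889 K/W
1/R_core = 1/R_stud + 1/R_cav → R_core = 0.3941 K/W
R_outer = 0.01/(0.129×6.33) = 0.01225 K/W
R_total = 0.4172 K/W
Q = ΔT/R_total = 23/0.4172

Q ≈ 55.1 W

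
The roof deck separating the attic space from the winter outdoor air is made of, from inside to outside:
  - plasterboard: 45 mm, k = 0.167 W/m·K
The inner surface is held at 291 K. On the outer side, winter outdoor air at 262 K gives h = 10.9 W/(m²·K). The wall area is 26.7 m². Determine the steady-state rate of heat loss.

Treating each layer as a thermal resistance in series:
R_plasterboard = L/(kA) = 0.045/(0.167×26.7) = 0.01009 K/W
R_outer film = 1/(h_o·A) = 1/(10.9×26.7) = 0.003436 K/W
R_total = 0.01353 K/W
Q = ΔT / R_total = 29 / 0.01353

Q ≈ 2140 W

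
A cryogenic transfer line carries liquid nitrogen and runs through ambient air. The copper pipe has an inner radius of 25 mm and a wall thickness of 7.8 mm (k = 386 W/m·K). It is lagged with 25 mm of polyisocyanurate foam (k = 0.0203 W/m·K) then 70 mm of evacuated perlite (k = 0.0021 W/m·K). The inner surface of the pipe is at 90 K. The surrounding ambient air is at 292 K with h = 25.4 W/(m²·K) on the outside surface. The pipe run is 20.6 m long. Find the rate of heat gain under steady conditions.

Q ≈ 64.4 W

Radial resistances (cylindrical: R_cond = ln(r_o/r_i)/(2πkL), R_conv = 1/(h·2πrL)):
R_copper pipe wall = ln(32.8/25)/(2π×386×20.6) = 5.435×10^-6 K/W
R_polyisocyanurate foam = ln(57.8/32.8)/(2π×0.0203×20.6) = 0.2156 K/W
R_evacuated perlite = ln(127.8/57.8)/(2π×0.0021×20.6) = 2.919 K/W
R_outer film = 1/(h_o·2πr_oL) = 1/(25.4×2π×0.1278×20.6) = 0.00238 K/W
R_total = 3.137 K/W
Q = ΔT/R_total = 202/3.137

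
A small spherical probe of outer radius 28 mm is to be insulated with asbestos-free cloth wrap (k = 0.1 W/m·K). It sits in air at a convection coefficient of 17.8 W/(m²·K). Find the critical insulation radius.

For a sphere r_cr = 2k/h = 2×0.1/17.8
r_cr = 11.2 mm; since the bare radius (28 mm) is above r_cr, any added insulation will reduce heat loss.

r_cr ≈ 11.2 mm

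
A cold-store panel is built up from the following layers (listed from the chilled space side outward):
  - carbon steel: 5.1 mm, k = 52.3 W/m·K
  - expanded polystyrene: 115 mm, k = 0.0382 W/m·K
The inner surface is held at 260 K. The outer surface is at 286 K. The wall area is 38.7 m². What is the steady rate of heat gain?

Treating each layer as a thermal resistance in series:
R_carbon steel = L/(kA) = 0.0051/(52.3×38.7) = 2.52×10^-6 K/W
R_expanded polystyrene = L/(kA) = 0.115/(0.0382×38.7) = 0.07779 K/W
R_total = 0.07779 K/W
Q = ΔT / R_total = 26 / 0.07779

Q ≈ 334 W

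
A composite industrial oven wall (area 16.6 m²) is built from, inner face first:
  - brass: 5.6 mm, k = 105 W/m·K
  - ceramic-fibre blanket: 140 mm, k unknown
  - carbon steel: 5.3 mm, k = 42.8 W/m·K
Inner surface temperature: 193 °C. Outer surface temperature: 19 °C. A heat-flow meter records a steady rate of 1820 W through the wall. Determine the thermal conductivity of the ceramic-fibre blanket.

Model the wall as resistances in series:
R_brass = L/(kA) = 0.0056/(105×16.6) = 3.213×10^-6 K/W
R_carbon steel = L/(kA) = 0.0053/(42.8×16.6) = 7.46×10^-6 K/W
Sum of known resistances R_other = 1.067×10^-5 K/W
Total R = ΔT/Q = 174/1820 = 0.0956 K/W
R_ceramic-fibre blanket = R_total − R_other = 0.09559 K/W
k = L/(R·A) = 0.14/(0.09559×16.6)

k ≈ 0.0882 W/(m·K)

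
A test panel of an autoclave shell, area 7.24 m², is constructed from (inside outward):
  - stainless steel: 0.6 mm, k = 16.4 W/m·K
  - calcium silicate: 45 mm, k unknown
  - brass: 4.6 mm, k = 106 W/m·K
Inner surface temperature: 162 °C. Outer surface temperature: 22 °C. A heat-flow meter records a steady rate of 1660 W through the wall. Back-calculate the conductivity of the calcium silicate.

k ≈ 0.0737 W/(m·K)

Model the wall as resistances in series:
R_stainless steel = L/(kA) = 0.0006/(16.4×7.24) = 5.053×10^-6 K/W
R_brass = L/(kA) = 0.0046/(106×7.24) = 5.994×10^-6 K/W
Sum of known resistances R_other = 1.105×10^-5 K/W
Total R = ΔT/Q = 140/1660 = 0.08434 K/W
R_calcium silicate = R_total − R_other = 0.08433 K/W
k = L/(R·A) = 0.045/(0.08433×7.24)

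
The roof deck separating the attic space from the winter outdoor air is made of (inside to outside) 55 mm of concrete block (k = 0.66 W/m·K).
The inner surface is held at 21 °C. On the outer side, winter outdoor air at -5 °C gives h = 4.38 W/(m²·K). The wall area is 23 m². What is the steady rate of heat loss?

Treating each layer as a thermal resistance in series:
R_concrete block = L/(kA) = 0.055/(0.66×23) = 0.003623 K/W
R_outer film = 1/(h_o·A) = 1/(4.38×23) = 0.009927 K/W
R_total = 0.01355 K/W
Q = ΔT / R_total = 26 / 0.01355

Q ≈ 1920 W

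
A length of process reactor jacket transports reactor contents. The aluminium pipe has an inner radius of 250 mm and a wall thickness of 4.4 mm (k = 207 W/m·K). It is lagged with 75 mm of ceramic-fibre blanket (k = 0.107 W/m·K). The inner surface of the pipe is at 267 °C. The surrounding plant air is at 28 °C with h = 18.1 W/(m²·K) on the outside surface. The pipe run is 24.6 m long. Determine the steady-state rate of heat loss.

Cylindrical conduction, so R = ln(r₂/r₁)/(2πkL) per layer, in series:
R_aluminium pipe wall = ln(254.4/250)/(2π×207×24.6) = 5.453×10^-7 K/W
R_ceramic-fibre blanket = ln(329.4/254.4)/(2π×0.107×24.6) = 0.01562 K/W
R_outer film = 1/(h_o·2πr_oL) = 1/(18.1×2π×0.3294×24.6) = 0.001085 K/W
R_total = 0.01671 K/W
Q = ΔT/R_total = 239/0.01671

Q ≈ 14300 W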